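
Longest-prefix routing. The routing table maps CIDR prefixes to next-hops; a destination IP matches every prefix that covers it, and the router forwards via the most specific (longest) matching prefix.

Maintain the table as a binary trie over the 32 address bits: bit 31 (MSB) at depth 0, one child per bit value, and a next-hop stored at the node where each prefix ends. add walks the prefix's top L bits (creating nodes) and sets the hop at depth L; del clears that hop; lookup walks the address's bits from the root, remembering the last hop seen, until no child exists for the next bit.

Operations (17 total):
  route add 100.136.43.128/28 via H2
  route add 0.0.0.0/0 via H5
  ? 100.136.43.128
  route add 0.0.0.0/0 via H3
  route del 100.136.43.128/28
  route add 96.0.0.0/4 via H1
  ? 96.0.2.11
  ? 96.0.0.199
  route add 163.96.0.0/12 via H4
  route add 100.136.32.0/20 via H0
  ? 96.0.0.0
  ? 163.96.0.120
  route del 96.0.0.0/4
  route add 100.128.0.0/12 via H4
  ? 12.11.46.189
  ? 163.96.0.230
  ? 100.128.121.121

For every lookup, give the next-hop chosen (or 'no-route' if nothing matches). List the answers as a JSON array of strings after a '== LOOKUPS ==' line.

Apply in order:
  add 100.136.43.128/28 -> H2 at depth 28
  add 0.0.0.0/0 -> H5 at depth 0
  Q 100.136.43.128: descend 0110010010001000001010111000 ; hops seen [H5,H2] ; pick H2
  add 0.0.0.0/0 -> H3 at depth 0
  - 100.136.43.128/28 clear@28
  add 96.0.0.0/4 -> H1 at depth 4
  Q 96.0.2.11: descend 01100 ; hops seen [H3,H1] ; pick H1
  Q 96.0.0.199: descend 01100 ; hops seen [H3,H1] ; pick H1
  add 163.96.0.0/12 -> H4 at depth 12
  add 100.136.32.0/20 -> H0 at depth 20
  Q 96.0.0.0: descend 01100 ; hops seen [H3,H1] ; pick H1
  Q 163.96.0.120: descend 101000110110 ; hops seen [H3,H4] ; pick H4
  - 96.0.0.0/4 clear@4
  add 100.128.0.0/12 -> H4 at depth 12
  Q 12.11.46.189: descend 0 ; hops seen [H3] ; pick H3
  Q 163.96.0.230: descend 101000110110 ; hops seen [H3,H4] ; pick H4
  Q 100.128.121.121: descend 011001001000 ; hops seen [H3,H4] ; pick H4

== LOOKUPS ==
["H2","H1","H1","H1","H4","H3","H4","H4"]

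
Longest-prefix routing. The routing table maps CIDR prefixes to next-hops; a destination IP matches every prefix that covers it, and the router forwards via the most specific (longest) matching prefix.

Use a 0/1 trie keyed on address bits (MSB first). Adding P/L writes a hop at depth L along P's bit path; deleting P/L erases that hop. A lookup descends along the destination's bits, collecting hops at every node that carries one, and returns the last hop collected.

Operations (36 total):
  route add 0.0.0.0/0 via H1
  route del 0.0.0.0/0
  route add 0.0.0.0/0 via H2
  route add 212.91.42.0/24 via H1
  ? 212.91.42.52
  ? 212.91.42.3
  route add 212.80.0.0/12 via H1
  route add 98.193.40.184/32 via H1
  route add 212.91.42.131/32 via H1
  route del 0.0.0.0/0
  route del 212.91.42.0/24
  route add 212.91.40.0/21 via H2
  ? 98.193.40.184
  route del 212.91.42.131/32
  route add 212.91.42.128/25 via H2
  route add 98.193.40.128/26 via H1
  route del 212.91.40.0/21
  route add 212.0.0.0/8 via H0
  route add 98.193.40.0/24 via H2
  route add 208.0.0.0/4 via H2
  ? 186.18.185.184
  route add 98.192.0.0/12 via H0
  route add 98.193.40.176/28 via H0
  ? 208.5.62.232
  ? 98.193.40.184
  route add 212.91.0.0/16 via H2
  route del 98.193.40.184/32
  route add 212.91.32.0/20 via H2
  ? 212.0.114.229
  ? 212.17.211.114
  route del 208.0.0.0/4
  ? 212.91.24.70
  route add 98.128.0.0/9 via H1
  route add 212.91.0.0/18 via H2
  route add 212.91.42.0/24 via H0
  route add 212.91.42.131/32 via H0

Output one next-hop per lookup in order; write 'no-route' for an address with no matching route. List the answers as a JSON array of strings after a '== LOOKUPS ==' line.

Process each operation:
  add 0.0.0.0/0 -> H1 at depth 0
  - 0.0.0.0/0 clear@0
  add 0.0.0.0/0 -> H2 at depth 0
  add 212.91.42.0/24 -> H1 at depth 24
  Q 212.91.42.52: descend 110101000101101100101010 ; hops seen [H2,H1] ; pick H1
  Q 212.91.42.3: descend 110101000101101100101010 ; hops seen [H2,H1] ; pick H1
  add 212.80.0.0/12 -> H1 at depth 12
  add 98.193.40.184/32 -> H1 at depth 32
  add 212.91.42.131/32 -> H1 at depth 32
  - 0.0.0.0/0 clear@0
  - 212.91.42.0/24 clear@24
  add 212.91.40.0/21 -> H2 at depth 21
  Q 98.193.40.184: descend 01100010110000010010100010111000 ; hops seen [H1] ; pick H1
  - 212.91.42.131/32 clear@32
  add 212.91.42.128/25 -> H2 at depth 25
  add 98.193.40.128/26 -> H1 at depth 26
  - 212.91.40.0/21 clear@21
  add 212.0.0.0/8 -> H0 at depth 8
  add 98.193.40.0/24 -> H2 at depth 24
  add 208.0.0.0/4 -> H2 at depth 4
  Q 186.18.185.184: descend 1 ; hops seen [∅] ; pick no-route
  add 98.192.0.0/12 -> H0 at depth 12
  add 98.193.40.176/28 -> H0 at depth 28
  Q 208.5.62.232: descend 11010 ; hops seen [H2] ; pick H2
  Q 98.193.40.184: descend 01100010110000010010100010111000 ; hops seen [H0,H2,H1,H0,H1] ; pick H1
  add 212.91.0.0/16 -> H2 at depth 16
  - 98.193.40.184/32 clear@32
  add 212.91.32.0/20 -> H2 at depth 20
  Q 212.0.114.229: descend 110101000 ; hops seen [H2,H0] ; pick H0
  Q 212.17.211.114: descend 110101000 ; hops seen [H2,H0] ; pick H0
  - 208.0.0.0/4 clear@4
  Q 212.91.24.70: descend 110101000101101100 ; hops seen [H0,H1,H2] ; pick H2
  add 98.128.0.0/9 -> H1 at depth 9
  add 212.91.0.0/18 -> H2 at depth 18
  add 212.91.42.0/24 -> H0 at depth 24
  add 212.91.42.131/32 -> H0 at depth 32

== LOOKUPS ==
["H1","H1","H1","no-route","H2","H1","H0","H0","H2"]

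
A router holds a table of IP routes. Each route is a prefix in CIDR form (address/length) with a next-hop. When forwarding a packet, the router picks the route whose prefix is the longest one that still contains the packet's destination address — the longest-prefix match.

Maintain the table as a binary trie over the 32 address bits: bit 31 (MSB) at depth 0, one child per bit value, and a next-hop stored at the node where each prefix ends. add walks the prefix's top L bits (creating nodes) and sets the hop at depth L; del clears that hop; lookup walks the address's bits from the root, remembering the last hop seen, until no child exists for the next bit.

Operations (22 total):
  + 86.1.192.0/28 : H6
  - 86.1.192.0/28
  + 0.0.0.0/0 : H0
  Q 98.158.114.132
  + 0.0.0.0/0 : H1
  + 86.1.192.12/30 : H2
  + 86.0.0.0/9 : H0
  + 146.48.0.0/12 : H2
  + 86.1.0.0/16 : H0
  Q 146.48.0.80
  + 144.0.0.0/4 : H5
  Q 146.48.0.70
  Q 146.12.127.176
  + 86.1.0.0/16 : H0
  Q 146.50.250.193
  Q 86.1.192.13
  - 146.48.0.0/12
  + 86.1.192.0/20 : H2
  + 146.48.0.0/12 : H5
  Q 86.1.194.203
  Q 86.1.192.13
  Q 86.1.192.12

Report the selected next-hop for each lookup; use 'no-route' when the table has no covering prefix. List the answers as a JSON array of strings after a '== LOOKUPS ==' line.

Process each operation:
  add 86.1.192.0/28 -> H6 at depth 28
  del 86.1.192.0/28 (clear depth 28)
  add 0.0.0.0/0 -> H0 at depth 0
  ? 98.158.114.132  path d0:H0→d1:-→d2:-  best=H0
  add 0.0.0.0/0 -> H1 at depth 0
  add 86.1.192.12/30 -> H2 at depth 30
  add 86.0.0.0/9 -> H0 at depth 9
  add 146.48.0.0/12 -> H2 at depth 12
  add 86.1.0.0/16 -> H0 at depth 16
  ? 146.48.0.80  path d0:H1→d1:-→d2:-→d3:-→d4:-→d5:-→d6:-→d7:-→d8:-→d9:-→d10:-→d11:-→d12:H2  best=H2
  add 144.0.0.0/4 -> H5 at depth 4
  ? 146.48.0.70  path d0:H1→d1:-→d2:-→d3:-→d4:H5→d5:-→d6:-→d7:-→d8:-→d9:-→d10:-→d11:-→d12:H2  best=H2
  ? 146.12.127.176  path d0:H1→d1:-→d2:-→d3:-→d4:H5→d5:-→d6:-→d7:-→d8:-→d9:-→d10:-  best=H5
  add 86.1.0.0/16 -> H0 at depth 16
  ? 146.50.250.193  path d0:H1→d1:-→d2:-→d3:-→d4:H5→d5:-→d6:-→d7:-→d8:-→d9:-→d10:-→d11:-→d12:H2  best=H2
  ? 86.1.192.13  path d0:H1→d1:-→d2:-→d3:-→d4:-→d5:-→d6:-→d7:-→d8:-→d9:H0→d10:-→d11:-→d12:-→d13:-→d14:-→d15:-→d16:H0→d17:-→d18:-→d19:-→d20:-→d21:-→d22:-→d23:-→d24:-→d25:-→d26:-→d27:-→d28:-→d29:-→d30:H2  best=H2
  del 146.48.0.0/12 (clear depth 12)
  add 86.1.192.0/20 -> H2 at depth 20
  add 146.48.0.0/12 -> H5 at depth 12
  ? 86.1.194.203  path d0:H1→d1:-→d2:-→d3:-→d4:-→d5:-→d6:-→d7:-→d8:-→d9:H0→d10:-→d11:-→d12:-→d13:-→d14:-→d15:-→d16:H0→d17:-→d18:-→d19:-→d20:H2→d21:-→d22:-  best=H2
  ? 86.1.192.13  path d0:H1→d1:-→d2:-→d3:-→d4:-→d5:-→d6:-→d7:-→d8:-→d9:H0→d10:-→d11:-→d12:-→d13:-→d14:-→d15:-→d16:H0→d17:-→d18:-→d19:-→d20:H2→d21:-→d22:-→d23:-→d24:-→d25:-→d26:-→d27:-→d28:-→d29:-→d30:H2  best=H2
  ? 86.1.192.12  path d0:H1→d1:-→d2:-→d3:-→d4:-→d5:-→d6:-→d7:-→d8:-→d9:H0→d10:-→d11:-→d12:-→d13:-→d14:-→d15:-→d16:H0→d17:-→d18:-→d19:-→d20:H2→d21:-→d22:-→d23:-→d24:-→d25:-→d26:-→d27:-→d28:-→d29:-→d30:H2  best=H2

== LOOKUPS ==
["H0","H2","H2","H5","H2","H2","H2","H2","H2"]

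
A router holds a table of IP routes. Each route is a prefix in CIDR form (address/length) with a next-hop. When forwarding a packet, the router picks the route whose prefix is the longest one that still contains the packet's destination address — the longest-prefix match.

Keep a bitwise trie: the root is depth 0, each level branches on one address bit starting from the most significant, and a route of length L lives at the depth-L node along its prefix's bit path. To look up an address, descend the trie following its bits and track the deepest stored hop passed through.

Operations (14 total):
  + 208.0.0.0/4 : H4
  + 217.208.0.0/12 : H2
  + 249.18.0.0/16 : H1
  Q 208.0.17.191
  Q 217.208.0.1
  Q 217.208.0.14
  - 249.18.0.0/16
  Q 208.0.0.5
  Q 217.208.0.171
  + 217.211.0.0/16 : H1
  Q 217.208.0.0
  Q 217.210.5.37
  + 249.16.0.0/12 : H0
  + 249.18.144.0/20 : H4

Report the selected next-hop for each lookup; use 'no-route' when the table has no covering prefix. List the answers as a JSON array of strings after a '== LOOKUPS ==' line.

Process each operation:
  add 208.0.0.0/4 -> H4 at depth 4
  add 217.208.0.0/12 -> H2 at depth 12
  add 249.18.0.0/16 -> H1 at depth 16
  lookup 208.0.17.191: bits 1101 walk d0:-→d1:-→d2:-→d3:-→d4:H4 -> H4
  lookup 217.208.0.1: bits 110110011101 walk d0:-→d1:-→d2:-→d3:-→d4:H4→d5:-→d6:-→d7:-→d8:-→d9:-→d10:-→d11:-→d12:H2 -> H2
  lookup 217.208.0.14: bits 110110011101 walk d0:-→d1:-→d2:-→d3:-→d4:H4→d5:-→d6:-→d7:-→d8:-→d9:-→d10:-→d11:-→d12:H2 -> H2
  del 249.18.0.0/16 (clear depth 16)
  lookup 208.0.0.5: bits 1101 walk d0:-→d1:-→d2:-→d3:-→d4:H4 -> H4
  lookup 217.208.0.171: bits 110110011101 walk d0:-→d1:-→d2:-→d3:-→d4:H4→d5:-→d6:-→d7:-→d8:-→d9:-→d10:-→d11:-→d12:H2 -> H2
  add 217.211.0.0/16 -> H1 at depth 16
  lookup 217.208.0.0: bits 11011001110100 walk d0:-→d1:-→d2:-→d3:-→d4:H4→d5:-→d6:-→d7:-→d8:-→d9:-→d10:-→d11:-→d12:H2→d13:-→d14:- -> H2
  lookup 217.210.5.37: bits 110110011101001 walk d0:-→d1:-→d2:-→d3:-→d4:H4→d5:-→d6:-→d7:-→d8:-→d9:-→d10:-→d11:-→d12:H2→d13:-→d14:-→d15:- -> H2
  add 249.16.0.0/12 -> H0 at depth 12
  add 249.18.144.0/20 -> H4 at depth 20

== LOOKUPS ==
["H4","H2","H2","H4","H2","H2","H2"]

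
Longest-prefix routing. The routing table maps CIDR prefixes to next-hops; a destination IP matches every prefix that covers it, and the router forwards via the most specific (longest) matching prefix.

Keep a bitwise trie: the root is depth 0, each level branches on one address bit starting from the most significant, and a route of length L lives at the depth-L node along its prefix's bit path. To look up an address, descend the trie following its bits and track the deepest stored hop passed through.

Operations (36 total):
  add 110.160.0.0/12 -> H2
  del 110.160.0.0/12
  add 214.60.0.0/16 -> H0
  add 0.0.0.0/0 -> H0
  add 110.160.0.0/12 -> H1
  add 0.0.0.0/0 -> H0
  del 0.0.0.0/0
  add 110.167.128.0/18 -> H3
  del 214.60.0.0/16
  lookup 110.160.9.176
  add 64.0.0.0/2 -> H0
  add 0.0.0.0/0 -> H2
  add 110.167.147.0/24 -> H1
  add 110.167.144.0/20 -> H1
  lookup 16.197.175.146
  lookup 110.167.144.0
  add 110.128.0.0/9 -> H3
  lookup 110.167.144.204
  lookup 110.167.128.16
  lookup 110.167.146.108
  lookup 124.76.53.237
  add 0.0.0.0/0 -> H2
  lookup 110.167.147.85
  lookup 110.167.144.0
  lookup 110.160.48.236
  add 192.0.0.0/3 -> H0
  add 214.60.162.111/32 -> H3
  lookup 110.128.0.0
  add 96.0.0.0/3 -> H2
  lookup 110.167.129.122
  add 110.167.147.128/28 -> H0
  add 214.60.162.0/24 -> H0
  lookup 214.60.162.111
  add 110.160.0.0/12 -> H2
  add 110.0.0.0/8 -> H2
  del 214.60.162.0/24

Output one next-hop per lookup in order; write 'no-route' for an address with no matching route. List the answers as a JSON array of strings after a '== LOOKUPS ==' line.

Process each operation:
  + 110.160.0.0/12 (H2) depth=12
  del 110.160.0.0/12 (clear depth 12)
  + 214.60.0.0/16 (H0) depth=16
  + 0.0.0.0/0 (H0) depth=0
  + 110.160.0.0/12 (H1) depth=12
  + 0.0.0.0/0 (H0) depth=0
  del 0.0.0.0/0 (clear depth 0)
  + 110.167.128.0/18 (H3) depth=18
  del 214.60.0.0/16 (clear depth 16)
  Q 110.160.9.176: descend 0110111010100 ; hops seen [H1] ; pick H1
  + 64.0.0.0/2 (H0) depth=2
  + 0.0.0.0/0 (H2) depth=0
  + 110.167.147.0/24 (H1) depth=24
  + 110.167.144.0/20 (H1) depth=20
  Q 16.197.175.146: descend 0 ; hops seen [H2] ; pick H2
  Q 110.167.144.0: descend 0110111010100111100100 ; hops seen [H2,H0,H1,H3,H1] ; pick H1
  + 110.128.0.0/9 (H3) depth=9
  Q 110.167.144.204: descend 0110111010100111100100 ; hops seen [H2,H0,H3,H1,H3,H1] ; pick H1
  Q 110.167.128.16: descend 0110111010100111100 ; hops seen [H2,H0,H3,H1,H3] ; pick H3
  Q 110.167.146.108: descend 01101110101001111001001 ; hops seen [H2,H0,H3,H1,H3,H1] ; pick H1
  Q 124.76.53.237: descend 011 ; hops seen [H2,H0] ; pick H0
  + 0.0.0.0/0 (H2) depth=0
  Q 110.167.147.85: descend 011011101010011110010011 ; hops seen [H2,H0,H3,H1,H3,H1,H1] ; pick H1
  Q 110.167.144.0: descend 0110111010100111100100 ; hops seen [H2,H0,H3,H1,H3,H1] ; pick H1
  Q 110.160.48.236: descend 0110111010100 ; hops seen [H2,H0,H3,H1] ; pick H1
  + 192.0.0.0/3 (H0) depth=3
  + 214.60.162.111/32 (H3) depth=32
  Q 110.128.0.0: descend 0110111010 ; hops seen [H2,H0,H3] ; pick H3
  + 96.0.0.0/3 (H2) depth=3
  Q 110.167.129.122: descend 0110111010100111100 ; hops seen [H2,H0,H2,H3,H1,H3] ; pick H3
  + 110.167.147.128/28 (H0) depth=28
  + 214.60.162.0/24 (H0) depth=24
  Q 214.60.162.111: descend 11010110001111001010001001101111 ; hops seen [H2,H0,H0,H3] ; pick H3
  + 110.160.0.0/12 (H2) depth=12
  + 110.0.0.0/8 (H2) depth=8
  del 214.60.162.0/24 (clear depth 24)

== LOOKUPS ==
["H1","H2","H1","H1","H3","H1","H0","H1","H1","H1","H3","H3","H3"]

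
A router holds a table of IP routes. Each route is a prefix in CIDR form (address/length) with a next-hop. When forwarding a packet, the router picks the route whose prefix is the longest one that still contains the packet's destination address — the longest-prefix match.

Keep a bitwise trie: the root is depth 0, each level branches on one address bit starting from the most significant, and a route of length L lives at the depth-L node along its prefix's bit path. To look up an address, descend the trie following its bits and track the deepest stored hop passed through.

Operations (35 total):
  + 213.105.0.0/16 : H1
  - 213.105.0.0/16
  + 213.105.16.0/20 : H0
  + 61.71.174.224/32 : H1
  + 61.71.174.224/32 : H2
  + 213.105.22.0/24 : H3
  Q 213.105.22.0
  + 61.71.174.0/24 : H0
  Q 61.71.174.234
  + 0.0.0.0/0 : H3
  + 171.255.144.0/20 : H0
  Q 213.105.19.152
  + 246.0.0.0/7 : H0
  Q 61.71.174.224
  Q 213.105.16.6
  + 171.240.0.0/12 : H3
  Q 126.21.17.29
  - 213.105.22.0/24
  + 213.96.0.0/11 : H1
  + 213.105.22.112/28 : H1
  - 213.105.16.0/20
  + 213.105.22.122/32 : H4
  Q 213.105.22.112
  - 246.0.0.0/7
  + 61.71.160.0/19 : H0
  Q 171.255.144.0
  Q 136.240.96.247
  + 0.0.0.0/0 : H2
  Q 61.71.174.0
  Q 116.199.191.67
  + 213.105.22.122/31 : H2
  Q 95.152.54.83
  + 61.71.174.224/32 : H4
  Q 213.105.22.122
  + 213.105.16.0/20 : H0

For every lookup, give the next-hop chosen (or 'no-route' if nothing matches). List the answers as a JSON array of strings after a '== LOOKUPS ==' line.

Trace:
  + 213.105.0.0/16 (H1) depth=16
  - 213.105.0.0/16 clear@16
  + 213.105.16.0/20 (H0) depth=20
  + 61.71.174.224/32 (H1) depth=32
  + 61.71.174.224/32 (H2) depth=32
  + 213.105.22.0/24 (H3) depth=24
  ? 213.105.22.0  path d0:-→d1:-→d2:-→d3:-→d4:-→d5:-→d6:-→d7:-→d8:-→d9:-→d10:-→d11:-→d12:-→d13:-→d14:-→d15:-→d16:-→d17:-→d18:-→d19:-→d20:H0→d21:-→d22:-→d23:-→d24:H3  best=H3
  + 61.71.174.0/24 (H0) depth=24
  ? 61.71.174.234  path d0:-→d1:-→d2:-→d3:-→d4:-→d5:-→d6:-→d7:-→d8:-→d9:-→d10:-→d11:-→d12:-→d13:-→d14:-→d15:-→d16:-→d17:-→d18:-→d19:-→d20:-→d21:-→d22:-→d23:-→d24:H0→d25:-→d26:-→d27:-→d28:-  best=H0
  + 0.0.0.0/0 (H3) depth=0
  + 171.255.144.0/20 (H0) depth=20
  ? 213.105.19.152  path d0:H3→d1:-→d2:-→d3:-→d4:-→d5:-→d6:-→d7:-→d8:-→d9:-→d10:-→d11:-→d12:-→d13:-→d14:-→d15:-→d16:-→d17:-→d18:-→d19:-→d20:H0→d21:-  best=H0
  + 246.0.0.0/7 (H0) depth=7
  ? 61.71.174.224  path d0:H3→d1:-→d2:-→d3:-→d4:-→d5:-→d6:-→d7:-→d8:-→d9:-→d10:-→d11:-→d12:-→d13:-→d14:-→d15:-→d16:-→d17:-→d18:-→d19:-→d20:-→d21:-→d22:-→d23:-→d24:H0→d25:-→d26:-→d27:-→d28:-→d29:-→d30:-→d31:-→d32:H2  best=H2
  ? 213.105.16.6  path d0:H3→d1:-→d2:-→d3:-→d4:-→d5:-→d6:-→d7:-→d8:-→d9:-→d10:-→d11:-→d12:-→d13:-→d14:-→d15:-→d16:-→d17:-→d18:-→d19:-→d20:H0→d21:-  best=H0
  + 171.240.0.0/12 (H3) depth=12
  ? 126.21.17.29  path d0:H3→d1:-  best=H3
  - 213.105.22.0/24 clear@24
  + 213.96.0.0/11 (H1) depth=11
  + 213.105.22.112/28 (H1) depth=28
  - 213.105.16.0/20 clear@20
  + 213.105.22.122/32 (H4) depth=32
  ? 213.105.22.112  path d0:H3→d1:-→d2:-→d3:-→d4:-→d5:-→d6:-→d7:-→d8:-→d9:-→d10:-→d11:H1→d12:-→d13:-→d14:-→d15:-→d16:-→d17:-→d18:-→d19:-→d20:-→d21:-→d22:-→d23:-→d24:-→d25:-→d26:-→d27:-→d28:H1  best=H1
  - 246.0.0.0/7 clear@7
  + 61.71.160.0/19 (H0) depth=19
  ? 171.255.144.0  path d0:H3→d1:-→d2:-→d3:-→d4:-→d5:-→d6:-→d7:-→d8:-→d9:-→d10:-→d11:-→d12:H3→d13:-→d14:-→d15:-→d16:-→d17:-→d18:-→d19:-→d20:H0  best=H0
  ? 136.240.96.247  path d0:H3→d1:-→d2:-  best=H3
  + 0.0.0.0/0 (H2) depth=0
  ? 61.71.174.0  path d0:H2→d1:-→d2:-→d3:-→d4:-→d5:-→d6:-→d7:-→d8:-→d9:-→d10:-→d11:-→d12:-→d13:-→d14:-→d15:-→d16:-→d17:-→d18:-→d19:H0→d20:-→d21:-→d22:-→d23:-→d24:H0  best=H0
  ? 116.199.191.67  path d0:H2→d1:-  best=H2
  + 213.105.22.122/31 (H2) depth=31
  ? 95.152.54.83  path d0:H2→d1:-  best=H2
  + 61.71.174.224/32 (H4) depth=32
  ? 213.105.22.122  path d0:H2→d1:-→d2:-→d3:-→d4:-→d5:-→d6:-→d7:-→d8:-→d9:-→d10:-→d11:H1→d12:-→d13:-→d14:-→d15:-→d16:-→d17:-→d18:-→d19:-→d20:-→d21:-→d22:-→d23:-→d24:-→d25:-→d26:-→d27:-→d28:H1→d29:-→d30:-→d31:H2→d32:H4  best=H4
  + 213.105.16.0/20 (H0) depth=20

== LOOKUPS ==
["H3","H0","H0","H2","H0","H3","H1","H0","H3","H0","H2","H2","H4"]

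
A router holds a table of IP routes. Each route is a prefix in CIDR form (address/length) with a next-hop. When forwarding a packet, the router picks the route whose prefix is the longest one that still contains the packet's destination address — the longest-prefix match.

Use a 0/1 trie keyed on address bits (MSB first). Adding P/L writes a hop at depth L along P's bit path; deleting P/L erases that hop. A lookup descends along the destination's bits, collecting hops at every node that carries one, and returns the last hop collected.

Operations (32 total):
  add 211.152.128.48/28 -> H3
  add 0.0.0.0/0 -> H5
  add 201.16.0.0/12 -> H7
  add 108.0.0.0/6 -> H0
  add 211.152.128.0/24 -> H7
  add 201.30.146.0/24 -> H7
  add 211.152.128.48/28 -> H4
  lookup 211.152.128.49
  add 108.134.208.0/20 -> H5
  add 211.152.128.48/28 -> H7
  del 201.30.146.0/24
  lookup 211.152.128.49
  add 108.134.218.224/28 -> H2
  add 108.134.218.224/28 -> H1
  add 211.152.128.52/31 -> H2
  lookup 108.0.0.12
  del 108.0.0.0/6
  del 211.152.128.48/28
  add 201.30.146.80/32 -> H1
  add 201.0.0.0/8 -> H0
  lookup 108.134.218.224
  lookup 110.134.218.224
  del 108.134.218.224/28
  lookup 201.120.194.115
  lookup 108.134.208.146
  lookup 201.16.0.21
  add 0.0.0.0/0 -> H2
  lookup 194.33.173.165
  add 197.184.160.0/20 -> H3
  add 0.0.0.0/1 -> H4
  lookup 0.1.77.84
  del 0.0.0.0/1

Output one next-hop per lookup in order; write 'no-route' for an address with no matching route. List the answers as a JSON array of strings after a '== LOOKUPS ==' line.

Apply in order:
  + 211.152.128.48/28 (H3) depth=28
  + 0.0.0.0/0 (H5) depth=0
  + 201.16.0.0/12 (H7) depth=12
  + 108.0.0.0/6 (H0) depth=6
  + 211.152.128.0/24 (H7) depth=24
  + 201.30.146.0/24 (H7) depth=24
  + 211.152.128.48/28 (H4) depth=28
  lookup 211.152.128.49: bits 1101001110011000100000000011 walk d0:H5→d1:-→d2:-→d3:-→d4:-→d5:-→d6:-→d7:-→d8:-→d9:-→d10:-→d11:-→d12:-→d13:-→d14:-→d15:-→d16:-→d17:-→d18:-→d19:-→d20:-→d21:-→d22:-→d23:-→d24:H7→d25:-→d26:-→d27:-→d28:H4 -> H4
  + 108.134.208.0/20 (H5) depth=20
  + 211.152.128.48/28 (H7) depth=28
  del 201.30.146.0/24 (clear depth 24)
  lookup 211.152.128.49: bits 1101001110011000100000000011 walk d0:H5→d1:-→d2:-→d3:-→d4:-→d5:-→d6:-→d7:-→d8:-→d9:-→d10:-→d11:-→d12:-→d13:-→d14:-→d15:-→d16:-→d17:-→d18:-→d19:-→d20:-→d21:-→d22:-→d23:-→d24:H7→d25:-→d26:-→d27:-→d28:H7 -> H7
  + 108.134.218.224/28 (H2) depth=28
  + 108.134.218.224/28 (H1) depth=28
  + 211.152.128.52/31 (H2) depth=31
  lookup 108.0.0.12: bits 01101100 walk d0:H5→d1:-→d2:-→d3:-→d4:-→d5:-→d6:H0→d7:-→d8:- -> H0
  del 108.0.0.0/6 (clear depth 6)
  del 211.152.128.48/28 (clear depth 28)
  + 201.30.146.80/32 (H1) depth=32
  + 201.0.0.0/8 (H0) depth=8
  lookup 108.134.218.224: bits 0110110010000110110110101110 walk d0:H5→d1:-→d2:-→d3:-→d4:-→d5:-→d6:-→d7:-→d8:-→d9:-→d10:-→d11:-→d12:-→d13:-→d14:-→d15:-→d16:-→d17:-→d18:-→d19:-→d20:H5→d21:-→d22:-→d23:-→d24:-→d25:-→d26:-→d27:-→d28:H1 -> H1
  lookup 110.134.218.224: bits 011011 walk d0:H5→d1:-→d2:-→d3:-→d4:-→d5:-→d6:- -> H5
  del 108.134.218.224/28 (clear depth 28)
  lookup 201.120.194.115: bits 110010010 walk d0:H5→d1:-→d2:-→d3:-→d4:-→d5:-→d6:-→d7:-→d8:H0→d9:- -> H0
  lookup 108.134.208.146: bits 01101100100001101101 walk d0:H5→d1:-→d2:-→d3:-→d4:-→d5:-→d6:-→d7:-→d8:-→d9:-→d10:-→d11:-→d12:-→d13:-→d14:-→d15:-→d16:-→d17:-→d18:-→d19:-→d20:H5 -> H5
  lookup 201.16.0.21: bits 110010010001 walk d0:H5→d1:-→d2:-→d3:-→d4:-→d5:-→d6:-→d7:-→d8:H0→d9:-→d10:-→d11:-→d12:H7 -> H7
  + 0.0.0.0/0 (H2) depth=0
  lookup 194.33.173.165: bits 1100 walk d0:H2→d1:-→d2:-→d3:-→d4:- -> H2
  + 197.184.160.0/20 (H3) depth=20
  + 0.0.0.0/1 (H4) depth=1
  lookup 0.1.77.84: bits 0 walk d0:H2→d1:H4 -> H4
  del 0.0.0.0/1 (clear depth 1)

== LOOKUPS ==
["H4","H7","H0","H1","H5","H0","H5","H7","H2","H4"]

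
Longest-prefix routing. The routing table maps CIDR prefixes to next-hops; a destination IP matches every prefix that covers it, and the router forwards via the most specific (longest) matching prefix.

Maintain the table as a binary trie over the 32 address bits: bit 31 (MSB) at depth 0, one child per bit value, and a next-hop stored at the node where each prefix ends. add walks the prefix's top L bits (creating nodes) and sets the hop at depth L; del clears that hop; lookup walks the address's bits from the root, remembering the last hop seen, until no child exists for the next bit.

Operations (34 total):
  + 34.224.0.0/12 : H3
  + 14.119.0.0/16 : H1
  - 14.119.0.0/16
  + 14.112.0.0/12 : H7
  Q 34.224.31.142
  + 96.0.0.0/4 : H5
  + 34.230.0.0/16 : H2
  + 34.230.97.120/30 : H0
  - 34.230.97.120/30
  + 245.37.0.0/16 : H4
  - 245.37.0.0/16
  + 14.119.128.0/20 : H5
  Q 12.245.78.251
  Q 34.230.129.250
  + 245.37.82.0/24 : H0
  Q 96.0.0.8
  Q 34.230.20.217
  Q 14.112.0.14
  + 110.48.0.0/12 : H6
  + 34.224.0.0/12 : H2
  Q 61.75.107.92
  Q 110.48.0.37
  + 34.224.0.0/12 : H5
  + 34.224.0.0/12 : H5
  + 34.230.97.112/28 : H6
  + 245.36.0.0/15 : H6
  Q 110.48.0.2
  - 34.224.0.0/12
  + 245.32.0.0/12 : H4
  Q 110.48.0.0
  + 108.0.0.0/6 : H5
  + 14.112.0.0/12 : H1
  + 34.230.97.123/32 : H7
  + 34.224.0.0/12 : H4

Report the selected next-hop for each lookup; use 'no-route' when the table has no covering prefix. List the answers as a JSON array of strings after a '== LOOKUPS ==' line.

Process each operation:
  add 34.224.0.0/12 -> H3 at depth 12
  add 14.119.0.0/16 -> H1 at depth 16
  - 14.119.0.0/16 clear@16
  add 14.112.0.0/12 -> H7 at depth 12
  ? 34.224.31.142  path d0:-→d1:-→d2:-→d3:-→d4:-→d5:-→d6:-→d7:-→d8:-→d9:-→d10:-→d11:-→d12:H3  best=H3
  add 96.0.0.0/4 -> H5 at depth 4
  add 34.230.0.0/16 -> H2 at depth 16
  add 34.230.97.120/30 -> H0 at depth 30
  - 34.230.97.120/30 clear@30
  add 245.37.0.0/16 -> H4 at depth 16
  - 245.37.0.0/16 clear@16
  add 14.119.128.0/20 -> H5 at depth 20
  ? 12.245.78.251  path d0:-→d1:-→d2:-→d3:-→d4:-→d5:-→d6:-  best=no-route
  ? 34.230.129.250  path d0:-→d1:-→d2:-→d3:-→d4:-→d5:-→d6:-→d7:-→d8:-→d9:-→d10:-→d11:-→d12:H3→d13:-→d14:-→d15:-→d16:H2  best=H2
  add 245.37.82.0/24 -> H0 at depth 24
  ? 96.0.0.8  path d0:-→d1:-→d2:-→d3:-→d4:H5  best=H5
  ? 34.230.20.217  path d0:-→d1:-→d2:-→d3:-→d4:-→d5:-→d6:-→d7:-→d8:-→d9:-→d10:-→d11:-→d12:H3→d13:-→d14:-→d15:-→d16:H2→d17:-  best=H2
  ? 14.112.0.14  path d0:-→d1:-→d2:-→d3:-→d4:-→d5:-→d6:-→d7:-→d8:-→d9:-→d10:-→d11:-→d12:H7→d13:-  best=H7
  add 110.48.0.0/12 -> H6 at depth 12
  add 34.224.0.0/12 -> H2 at depth 12
  ? 61.75.107.92  path d0:-→d1:-→d2:-→d3:-  best=no-route
  ? 110.48.0.37  path d0:-→d1:-→d2:-→d3:-→d4:H5→d5:-→d6:-→d7:-→d8:-→d9:-→d10:-→d11:-→d12:H6  best=H6
  add 34.224.0.0/12 -> H5 at depth 12
  add 34.224.0.0/12 -> H5 at depth 12
  add 34.230.97.112/28 -> H6 at depth 28
  add 245.36.0.0/15 -> H6 at depth 15
  ? 110.48.0.2  path d0:-→d1:-→d2:-→d3:-→d4:H5→d5:-→d6:-→d7:-→d8:-→d9:-→d10:-→d11:-→d12:H6  best=H6
  - 34.224.0.0/12 clear@12
  add 245.32.0.0/12 -> H4 at depth 12
  ? 110.48.0.0  path d0:-→d1:-→d2:-→d3:-→d4:H5→d5:-→d6:-→d7:-→d8:-→d9:-→d10:-→d11:-→d12:H6  best=H6
  add 108.0.0.0/6 -> H5 at depth 6
  add 14.112.0.0/12 -> H1 at depth 12
  add 34.230.97.123/32 -> H7 at depth 32
  add 34.224.0.0/12 -> H4 at depth 12

== LOOKUPS ==
["H3","no-route","H2","H5","H2","H7","no-route","H6","H6","H6"]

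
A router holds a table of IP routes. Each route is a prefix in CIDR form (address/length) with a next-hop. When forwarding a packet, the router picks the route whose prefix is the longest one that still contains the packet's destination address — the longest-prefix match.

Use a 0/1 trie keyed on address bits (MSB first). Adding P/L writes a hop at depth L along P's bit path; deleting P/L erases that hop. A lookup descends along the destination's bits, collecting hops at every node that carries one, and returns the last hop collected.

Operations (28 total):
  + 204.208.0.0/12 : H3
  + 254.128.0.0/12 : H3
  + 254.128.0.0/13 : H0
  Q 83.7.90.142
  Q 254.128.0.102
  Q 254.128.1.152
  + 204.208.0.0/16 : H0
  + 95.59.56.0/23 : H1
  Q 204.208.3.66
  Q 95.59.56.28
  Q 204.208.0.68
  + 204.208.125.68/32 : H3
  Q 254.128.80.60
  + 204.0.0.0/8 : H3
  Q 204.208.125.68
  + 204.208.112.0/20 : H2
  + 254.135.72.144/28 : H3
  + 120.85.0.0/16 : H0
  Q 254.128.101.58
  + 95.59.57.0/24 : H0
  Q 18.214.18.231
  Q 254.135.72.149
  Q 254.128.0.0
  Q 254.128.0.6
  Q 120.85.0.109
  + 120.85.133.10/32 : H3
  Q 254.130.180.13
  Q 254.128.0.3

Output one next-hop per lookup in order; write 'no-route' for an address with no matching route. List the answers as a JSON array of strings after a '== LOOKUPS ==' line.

Trace:
  + 204.208.0.0/12 (H3) depth=12
  + 254.128.0.0/12 (H3) depth=12
  + 254.128.0.0/13 (H0) depth=13
  lookup 83.7.90.142: bits ε walk d0:- -> no-route
  lookup 254.128.0.102: bits 1111111010000 walk d0:-→d1:-→d2:-→d3:-→d4:-→d5:-→d6:-→d7:-→d8:-→d9:-→d10:-→d11:-→d12:H3→d13:H0 -> H0
  lookup 254.128.1.152: bits 1111111010000 walk d0:-→d1:-→d2:-→d3:-→d4:-→d5:-→d6:-→d7:-→d8:-→d9:-→d10:-→d11:-→d12:H3→d13:H0 -> H0
  + 204.208.0.0/16 (H0) depth=16
  + 95.59.56.0/23 (H1) depth=23
  lookup 204.208.3.66: bits 1100110011010000 walk d0:-→d1:-→d2:-→d3:-→d4:-→d5:-→d6:-→d7:-→d8:-→d9:-→d10:-→d11:-→d12:H3→d13:-→d14:-→d15:-→d16:H0 -> H0
  lookup 95.59.56.28: bits 01011111001110110011100 walk d0:-→d1:-→d2:-→d3:-→d4:-→d5:-→d6:-→d7:-→d8:-→d9:-→d10:-→d11:-→d12:-→d13:-→d14:-→d15:-→d16:-→d17:-→d18:-→d19:-→d20:-→d21:-→d22:-→d23:H1 -> H1
  lookup 204.208.0.68: bits 1100110011010000 walk d0:-→d1:-→d2:-→d3:-→d4:-→d5:-→d6:-→d7:-→d8:-→d9:-→d10:-→d11:-→d12:H3→d13:-→d14:-→d15:-→d16:H0 -> H0
  + 204.208.125.68/32 (H3) depth=32
  lookup 254.128.80.60: bits 1111111010000 walk d0:-→d1:-→d2:-→d3:-→d4:-→d5:-→d6:-→d7:-→d8:-→d9:-→d10:-→d11:-→d12:H3→d13:H0 -> H0
  + 204.0.0.0/8 (H3) depth=8
  lookup 204.208.125.68: bits 11001100110100000111110101000100 walk d0:-→d1:-→d2:-→d3:-→d4:-→d5:-→d6:-→d7:-→d8:H3→d9:-→d10:-→d11:-→d12:H3→d13:-→d14:-→d15:-→d16:H0→d17:-→d18:-→d19:-→d20:-→d21:-→d22:-→d23:-→d24:-→d25:-→d26:-→d27:-→d28:-→d29:-→d30:-→d31:-→d32:H3 -> H3
  + 204.208.112.0/20 (H2) depth=20
  + 254.135.72.144/28 (H3) depth=28
  + 120.85.0.0/16 (H0) depth=16
  lookup 254.128.101.58: bits 1111111010000 walk d0:-→d1:-→d2:-→d3:-→d4:-→d5:-→d6:-→d7:-→d8:-→d9:-→d10:-→d11:-→d12:H3→d13:H0 -> H0
  + 95.59.57.0/24 (H0) depth=24
  lookup 18.214.18.231: bits 0 walk d0:-→d1:- -> no-route
  lookup 254.135.72.149: bits 1111111010000111010010001001 walk d0:-→d1:-→d2:-→d3:-→d4:-→d5:-→d6:-→d7:-→d8:-→d9:-→d10:-→d11:-→d12:H3→d13:H0→d14:-→d15:-→d16:-→d17:-→d18:-→d19:-→d20:-→d21:-→d22:-→d23:-→d24:-→d25:-→d26:-→d27:-→d28:H3 -> H3
  lookup 254.128.0.0: bits 1111111010000 walk d0:-→d1:-→d2:-→d3:-→d4:-→d5:-→d6:-→d7:-→d8:-→d9:-→d10:-→d11:-→d12:H3→d13:H0 -> H0
  lookup 254.128.0.6: bits 1111111010000 walk d0:-→d1:-→d2:-→d3:-→d4:-→d5:-→d6:-→d7:-→d8:-→d9:-→d10:-→d11:-→d12:H3→d13:H0 -> H0
  lookup 120.85.0.109: bits 0111100001010101 walk d0:-→d1:-→d2:-→d3:-→d4:-→d5:-→d6:-→d7:-→d8:-→d9:-→d10:-→d11:-→d12:-→d13:-→d14:-→d15:-→d16:H0 -> H0
  + 120.85.133.10/32 (H3) depth=32
  lookup 254.130.180.13: bits 1111111010000 walk d0:-→d1:-→d2:-→d3:-→d4:-→d5:-→d6:-→d7:-→d8:-→d9:-→d10:-→d11:-→d12:H3→d13:H0 -> H0
  lookup 254.128.0.3: bits 1111111010000 walk d0:-→d1:-→d2:-→d3:-→d4:-→d5:-→d6:-→d7:-→d8:-→d9:-→d10:-→d11:-→d12:H3→d13:H0 -> H0

== LOOKUPS ==
["no-route","H0","H0","H0","H1","H0","H0","H3","H0","no-route","H3","H0","H0","H0","H0","H0"]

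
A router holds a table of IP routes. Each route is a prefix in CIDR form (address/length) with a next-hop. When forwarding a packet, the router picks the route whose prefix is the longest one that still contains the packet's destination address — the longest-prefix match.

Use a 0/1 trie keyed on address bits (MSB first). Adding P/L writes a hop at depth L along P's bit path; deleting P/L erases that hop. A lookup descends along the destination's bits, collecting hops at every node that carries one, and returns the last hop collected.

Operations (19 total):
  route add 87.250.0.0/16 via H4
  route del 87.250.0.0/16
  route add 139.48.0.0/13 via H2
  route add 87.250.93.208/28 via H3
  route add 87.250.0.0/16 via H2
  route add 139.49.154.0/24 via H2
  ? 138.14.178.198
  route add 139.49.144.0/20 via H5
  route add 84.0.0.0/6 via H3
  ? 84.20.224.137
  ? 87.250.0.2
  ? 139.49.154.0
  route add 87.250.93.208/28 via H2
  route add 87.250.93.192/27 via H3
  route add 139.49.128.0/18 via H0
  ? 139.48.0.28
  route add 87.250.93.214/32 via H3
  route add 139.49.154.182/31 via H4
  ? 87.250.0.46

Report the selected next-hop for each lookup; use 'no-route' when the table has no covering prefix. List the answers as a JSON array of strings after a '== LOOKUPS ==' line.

Trace:
  + 87.250.0.0/16 (H4) depth=16
  - 87.250.0.0/16 clear@16
  + 139.48.0.0/13 (H2) depth=13
  + 87.250.93.208/28 (H3) depth=28
  + 87.250.0.0/16 (H2) depth=16
  + 139.49.154.0/24 (H2) depth=24
  Q 138.14.178.198: descend 1000101 ; hops seen [∅] ; pick no-route
  + 139.49.144.0/20 (H5) depth=20
  + 84.0.0.0/6 (H3) depth=6
  Q 84.20.224.137: descend 010101 ; hops seen [H3] ; pick H3
  Q 87.250.0.2: descend 01010111111110100 ; hops seen [H3,H2] ; pick H2
  Q 139.49.154.0: descend 100010110011000110011010 ; hops seen [H2,H5,H2] ; pick H2
  + 87.250.93.208/28 (H2) depth=28
  + 87.250.93.192/27 (H3) depth=27
  + 139.49.128.0/18 (H0) depth=18
  Q 139.48.0.28: descend 100010110011000 ; hops seen [H2] ; pick H2
  + 87.250.93.214/32 (H3) depth=32
  + 139.49.154.182/31 (H4) depth=31
  Q 87.250.0.46: descend 01010111111110100 ; hops seen [H3,H2] ; pick H2

== LOOKUPS ==
["no-route","H3","H2","H2","H2","H2"]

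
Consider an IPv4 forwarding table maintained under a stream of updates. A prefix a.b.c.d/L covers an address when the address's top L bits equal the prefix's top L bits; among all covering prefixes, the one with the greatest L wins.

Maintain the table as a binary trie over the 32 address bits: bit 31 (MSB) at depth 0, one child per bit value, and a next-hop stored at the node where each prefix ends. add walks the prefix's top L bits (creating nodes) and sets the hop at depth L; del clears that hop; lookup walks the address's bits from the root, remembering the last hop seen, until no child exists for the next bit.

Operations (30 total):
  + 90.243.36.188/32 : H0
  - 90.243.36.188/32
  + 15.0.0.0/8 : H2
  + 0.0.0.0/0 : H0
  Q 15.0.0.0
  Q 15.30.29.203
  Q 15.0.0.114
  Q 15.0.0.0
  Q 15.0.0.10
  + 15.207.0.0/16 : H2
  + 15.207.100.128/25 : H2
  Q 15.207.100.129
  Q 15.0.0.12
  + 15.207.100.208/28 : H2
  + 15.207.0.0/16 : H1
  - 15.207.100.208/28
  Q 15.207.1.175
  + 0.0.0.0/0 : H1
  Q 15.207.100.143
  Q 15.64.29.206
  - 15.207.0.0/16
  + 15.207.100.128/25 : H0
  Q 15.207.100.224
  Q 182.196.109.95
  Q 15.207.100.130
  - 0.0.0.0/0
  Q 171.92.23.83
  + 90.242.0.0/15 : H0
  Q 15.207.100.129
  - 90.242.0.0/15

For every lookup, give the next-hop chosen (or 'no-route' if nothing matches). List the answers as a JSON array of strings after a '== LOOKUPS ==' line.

Process each operation:
  + 90.243.36.188/32 (H0) depth=32
  - 90.243.36.188/32 clear@32
  + 15.0.0.0/8 (H2) depth=8
  + 0.0.0.0/0 (H0) depth=0
  Q 15.0.0.0: descend 00001111 ; hops seen [H0,H2] ; pick H2
  Q 15.30.29.203: descend 00001111 ; hops seen [H0,H2] ; pick H2
  Q 15.0.0.114: descend 00001111 ; hops seen [H0,H2] ; pick H2
  Q 15.0.0.0: descend 00001111 ; hops seen [H0,H2] ; pick H2
  Q 15.0.0.10: descend 00001111 ; hops seen [H0,H2] ; pick H2
  + 15.207.0.0/16 (H2) depth=16
  + 15.207.100.128/25 (H2) depth=25
  Q 15.207.100.129: descend 0000111111001111011001001 ; hops seen [H0,H2,H2,H2] ; pick H2
  Q 15.0.0.12: descend 00001111 ; hops seen [H0,H2] ; pick H2
  + 15.207.100.208/28 (H2) depth=28
  + 15.207.0.0/16 (H1) depth=16
  - 15.207.100.208/28 clear@28
  Q 15.207.1.175: descend 00001111110011110 ; hops seen [H0,H2,H1] ; pick H1
  + 0.0.0.0/0 (H1) depth=0
  Q 15.207.100.143: descend 0000111111001111011001001 ; hops seen [H1,H2,H1,H2] ; pick H2
  Q 15.64.29.206: descend 00001111 ; hops seen [H1,H2] ; pick H2
  - 15.207.0.0/16 clear@16
  + 15.207.100.128/25 (H0) depth=25
  Q 15.207.100.224: descend 00001111110011110110010011 ; hops seen [H1,H2,H0] ; pick H0
  Q 182.196.109.95: descend ε ; hops seen [H1] ; pick H1
  Q 15.207.100.130: descend 0000111111001111011001001 ; hops seen [H1,H2,H0] ; pick H0
  - 0.0.0.0/0 clear@0
  Q 171.92.23.83: descend ε ; hops seen [∅] ; pick no-route
  + 90.242.0.0/15 (H0) depth=15
  Q 15.207.100.129: descend 0000111111001111011001001 ; hops seen [H2,H0] ; pick H0
  - 90.242.0.0/15 clear@15

== LOOKUPS ==
["H2","H2","H2","H2","H2","H2","H2","H1","H2","H2","H0","H1","H0","no-route","H0"]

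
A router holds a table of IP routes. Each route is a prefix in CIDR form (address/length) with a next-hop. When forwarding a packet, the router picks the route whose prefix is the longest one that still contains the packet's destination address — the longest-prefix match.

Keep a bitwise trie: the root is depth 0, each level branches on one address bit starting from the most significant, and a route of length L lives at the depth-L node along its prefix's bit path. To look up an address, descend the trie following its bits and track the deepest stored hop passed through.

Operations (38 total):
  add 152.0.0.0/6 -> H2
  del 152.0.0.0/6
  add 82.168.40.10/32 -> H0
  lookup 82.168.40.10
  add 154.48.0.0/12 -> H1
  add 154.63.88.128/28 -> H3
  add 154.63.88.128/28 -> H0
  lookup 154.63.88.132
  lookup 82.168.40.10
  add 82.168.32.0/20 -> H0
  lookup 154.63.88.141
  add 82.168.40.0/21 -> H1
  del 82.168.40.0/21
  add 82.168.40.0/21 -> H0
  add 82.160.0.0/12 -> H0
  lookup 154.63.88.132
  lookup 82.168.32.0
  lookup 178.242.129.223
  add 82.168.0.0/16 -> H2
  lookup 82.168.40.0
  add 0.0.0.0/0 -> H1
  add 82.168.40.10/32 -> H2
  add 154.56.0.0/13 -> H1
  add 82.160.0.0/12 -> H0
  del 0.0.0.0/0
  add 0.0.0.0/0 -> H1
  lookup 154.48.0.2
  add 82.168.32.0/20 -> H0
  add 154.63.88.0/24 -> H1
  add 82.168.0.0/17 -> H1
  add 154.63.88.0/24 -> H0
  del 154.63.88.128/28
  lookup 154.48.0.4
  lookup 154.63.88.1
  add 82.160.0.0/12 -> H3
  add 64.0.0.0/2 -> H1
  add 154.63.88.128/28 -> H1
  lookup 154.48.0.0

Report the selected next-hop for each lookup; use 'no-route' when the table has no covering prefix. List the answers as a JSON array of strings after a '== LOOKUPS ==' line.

Process each operation:
  + 152.0.0.0/6 (H2) depth=6
  del 152.0.0.0/6 (clear depth 6)
  + 82.168.40.10/32 (H0) depth=32
  Q 82.168.40.10: descend 01010010101010000010100000001010 ; hops seen [H0] ; pick H0
  + 154.48.0.0/12 (H1) depth=12
  + 154.63.88.128/28 (H3) depth=28
  + 154.63.88.128/28 (H0) depth=28
  Q 154.63.88.132: descend 1001101000111111010110001000 ; hops seen [H1,H0] ; pick H0
  Q 82.168.40.10: descend 01010010101010000010100000001010 ; hops seen [H0] ; pick H0
  + 82.168.32.0/20 (H0) depth=20
  Q 154.63.88.141: descend 1001101000111111010110001000 ; hops seen [H1,H0] ; pick H0
  + 82.168.40.0/21 (H1) depth=21
  del 82.168.40.0/21 (clear depth 21)
  + 82.168.40.0/21 (H0) depth=21
  + 82.160.0.0/12 (H0) depth=12
  Q 154.63.88.132: descend 1001101000111111010110001000 ; hops seen [H1,H0] ; pick H0
  Q 82.168.32.0: descend 01010010101010000010 ; hops seen [H0,H0] ; pick H0
  Q 178.242.129.223: descend 10 ; hops seen [∅] ; pick no-route
  + 82.168.0.0/16 (H2) depth=16
  Q 82.168.40.0: descend 0101001010101000001010000000 ; hops seen [H0,H2,H0,H0] ; pick H0
  + 0.0.0.0/0 (H1) depth=0
  + 82.168.40.10/32 (H2) depth=32
  + 154.56.0.0/13 (H1) depth=13
  + 82.160.0.0/12 (H0) depth=12
  del 0.0.0.0/0 (clear depth 0)
  + 0.0.0.0/0 (H1) depth=0
  Q 154.48.0.2: descend 100110100011 ; hops seen [H1,H1] ; pick H1
  + 82.168.32.0/20 (H0) depth=20
  + 154.63.88.0/24 (H1) depth=24
  + 82.168.0.0/17 (H1) depth=17
  + 154.63.88.0/24 (H0) depth=24
  del 154.63.88.128/28 (clear depth 28)
  Q 154.48.0.4: descend 100110100011 ; hops seen [H1,H1] ; pick H1
  Q 154.63.88.1: descend 100110100011111101011000 ; hops seen [H1,H1,H1,H0] ; pick H0
  + 82.160.0.0/12 (H3) depth=12
  + 64.0.0.0/2 (H1) depth=2
  + 154.63.88.128/28 (H1) depth=28
  Q 154.48.0.0: descend 100110100011 ; hops seen [H1,H1] ; pick H1

== LOOKUPS ==
["H0","H0","H0","H0","H0","H0","no-route","H0","H1","H1","H0","H1"]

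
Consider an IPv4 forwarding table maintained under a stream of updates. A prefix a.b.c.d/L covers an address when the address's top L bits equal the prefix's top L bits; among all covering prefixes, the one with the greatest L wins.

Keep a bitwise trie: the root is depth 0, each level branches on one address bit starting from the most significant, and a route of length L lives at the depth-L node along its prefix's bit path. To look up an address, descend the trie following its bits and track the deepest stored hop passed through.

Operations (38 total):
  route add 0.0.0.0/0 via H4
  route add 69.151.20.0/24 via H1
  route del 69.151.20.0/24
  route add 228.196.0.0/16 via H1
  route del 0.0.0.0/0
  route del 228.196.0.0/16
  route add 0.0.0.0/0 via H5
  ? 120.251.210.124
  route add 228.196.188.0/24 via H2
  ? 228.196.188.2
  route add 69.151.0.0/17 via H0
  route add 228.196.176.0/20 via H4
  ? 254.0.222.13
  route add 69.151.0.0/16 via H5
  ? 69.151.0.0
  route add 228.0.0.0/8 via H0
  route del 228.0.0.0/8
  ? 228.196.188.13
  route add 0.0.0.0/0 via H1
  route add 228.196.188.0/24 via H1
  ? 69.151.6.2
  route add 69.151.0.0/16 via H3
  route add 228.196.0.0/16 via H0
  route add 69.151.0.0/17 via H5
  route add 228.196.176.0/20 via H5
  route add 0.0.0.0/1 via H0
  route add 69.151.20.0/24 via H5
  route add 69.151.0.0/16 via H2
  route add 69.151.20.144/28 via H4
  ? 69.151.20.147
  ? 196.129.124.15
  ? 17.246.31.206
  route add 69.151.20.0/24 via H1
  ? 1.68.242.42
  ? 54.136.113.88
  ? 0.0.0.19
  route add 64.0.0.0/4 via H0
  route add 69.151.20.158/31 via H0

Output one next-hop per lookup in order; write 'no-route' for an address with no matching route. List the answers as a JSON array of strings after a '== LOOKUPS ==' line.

Process each operation:
  + 0.0.0.0/0 (H4) depth=0
  + 69.151.20.0/24 (H1) depth=24
  del 69.151.20.0/24 (clear depth 24)
  + 228.196.0.0/16 (H1) depth=16
  del 0.0.0.0/0 (clear depth 0)
  del 228.196.0.0/16 (clear depth 16)
  + 0.0.0.0/0 (H5) depth=0
  Q 120.251.210.124: descend 01 ; hops seen [H5] ; pick H5
  + 228.196.188.0/24 (H2) depth=24
  Q 228.196.188.2: descend 111001001100010010111100 ; hops seen [H5,H2] ; pick H2
  + 69.151.0.0/17 (H0) depth=17
  + 228.196.176.0/20 (H4) depth=20
  Q 254.0.222.13: descend 111 ; hops seen [H5] ; pick H5
  + 69.151.0.0/16 (H5) depth=16
  Q 69.151.0.0: descend 0100010110010111000 ; hops seen [H5,H5,H0] ; pick H0
  + 228.0.0.0/8 (H0) depth=8
  del 228.0.0.0/8 (clear depth 8)
  Q 228.196.188.13: descend 111001001100010010111100 ; hops seen [H5,H4,H2] ; pick H2
  + 0.0.0.0/0 (H1) depth=0
  + 228.196.188.0/24 (H1) depth=24
  Q 69.151.6.2: descend 0100010110010111000 ; hops seen [H1,H5,H0] ; pick H0
  + 69.151.0.0/16 (H3) depth=16
  + 228.196.0.0/16 (H0) depth=16
  + 69.151.0.0/17 (H5) depth=17
  + 228.196.176.0/20 (H5) depth=20
  + 0.0.0.0/1 (H0) depth=1
  + 69.151.20.0/24 (H5) depth=24
  + 69.151.0.0/16 (H2) depth=16
  + 69.151.20.144/28 (H4) depth=28
  Q 69.151.20.147: descend 0100010110010111000101001001 ; hops seen [H1,H0,H2,H5,H5,H4] ; pick H4
  Q 196.129.124.15: descend 11 ; hops seen [H1] ; pick H1
  Q 17.246.31.206: descend 0 ; hops seen [H1,H0] ; pick H0
  + 69.151.20.0/24 (H1) depth=24
  Q 1.68.242.42: descend 0 ; hops seen [H1,H0] ; pick H0
  Q 54.136.113.88: descend 0 ; hops seen [H1,H0] ; pick H0
  Q 0.0.0.19: descend 0 ; hops seen [H1,H0] ; pick H0
  + 64.0.0.0/4 (H0) depth=4
  + 69.151.20.158/31 (H0) depth=31

== LOOKUPS ==
["H5","H2","H5","H0","H2","H0","H4","H1","H0","H0","H0","H0"]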